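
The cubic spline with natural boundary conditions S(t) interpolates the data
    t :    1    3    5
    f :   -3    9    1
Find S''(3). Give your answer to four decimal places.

-7.5000

Let m_i = S''(x_i). Step sizes h_i = 2, 2; slopes of the chords Δ_i = (y_(i+1) - y_i)/h_i = 6, -4.
  2·m_0 + 8·m_1 + 2·m_2 = 6(Δ_1 - Δ_0) = -60
Natural end conditions: m_0 = m_2 = 0.
Hence m_0 = 0, m_1 = -15/2, m_2 = 0.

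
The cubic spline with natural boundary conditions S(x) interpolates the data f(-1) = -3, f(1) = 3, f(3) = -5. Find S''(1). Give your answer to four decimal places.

-5.2500

With σ_i denoting the second derivative at x_i, h_i = 2, 2, and Δ_i = (y_(i+1) − y_i)/h_i = 3, -4:
  2·σ_0 + 8·σ_1 + 2·σ_2 = 6(Δ_1 - Δ_0) = -42
Natural end conditions: σ_0 = σ_2 = 0.
Hence σ_0 = 0, σ_1 = -21/4, σ_2 = 0.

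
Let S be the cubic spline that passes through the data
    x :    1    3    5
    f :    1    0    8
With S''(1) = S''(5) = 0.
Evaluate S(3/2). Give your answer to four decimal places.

0.2227

Put M_i = S'' at the i-th knot. Here h = (2, 2) and Δ = (-1/2, 4), so the interior equations h_(i-1)·M_(i-1) + 2(h_(i-1)+h_i)·M_i + h_i·M_(i+1) = 6(Δ_i − Δ_(i-1)) read
  2·M_0 + 8·M_1 + 2·M_2 = 6(Δ_1 - Δ_0) = 27
Natural end conditions: M_0 = M_2 = 0.
Solving: M_0 = 0, M_1 = 27/8, M_2 = 0.
On [1, 3], S(x) = 1 - 13/8·(x - 1) + 0·(x - 1)² + 9/32·(x - 1)³.
With (x - 1) = 1/2: S(3/2) = 57/256.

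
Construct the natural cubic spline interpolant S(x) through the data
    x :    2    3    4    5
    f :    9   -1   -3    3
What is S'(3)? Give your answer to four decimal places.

Put M_i = S'' at the i-th knot. Here h = (1, 1, 1) and Δ = (-10, -2, 6), so the interior equations h_(i-1)·M_(i-1) + 2(h_(i-1)+h_i)·M_i + h_i·M_(i+1) = 6(Δ_i − Δ_(i-1)) read
  1·M_0 + 4·M_1 + 1·M_2 = 6(Δ_1 - Δ_0) = 48
  1·M_1 + 4·M_2 + 1·M_3 = 6(Δ_2 - Δ_1) = 48
Natural end conditions: M_0 = M_3 = 0.
Forward elimination and back-substitution give M_0 = 0, M_1 = 48/5, M_2 = 48/5, M_3 = 0.
On [3, 4], S'(x) = b_1 + 2c_1·(x - 3) + 3d_1·(x - 3)² with b_1 = Δ_1 - h_1(2M_1 + M_2)/6 = -34/5, c_1 = M_1/2 = 24/5, d_1 = (M_2 - M_1)/(6h_1) = 0. So S'(3) = -34/5.

-6.8000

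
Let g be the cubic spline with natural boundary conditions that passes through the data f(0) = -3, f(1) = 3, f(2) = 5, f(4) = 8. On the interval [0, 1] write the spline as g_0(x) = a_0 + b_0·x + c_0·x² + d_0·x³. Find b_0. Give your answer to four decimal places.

7.0217

Put M_i = g'' at the i-th knot. Here h = (1, 1, 2) and Δ = (6, 2, 3/2), so the interior equations h_(i-1)·M_(i-1) + 2(h_(i-1)+h_i)·M_i + h_i·M_(i+1) = 6(Δ_i − Δ_(i-1)) read
  1·M_0 + 4·M_1 + 1·M_2 = 6(Δ_1 - Δ_0) = -24
  1·M_1 + 6·M_2 + 2·M_3 = 6(Δ_2 - Δ_1) = -3
Natural end conditions: M_0 = M_3 = 0.
Forward elimination and back-substitution give M_0 = 0, M_1 = -141/23, M_2 = 12/23, M_3 = 0.
On [0, 1], with g_0(x) = a_0 + b_0·x + c_0·x² + d_0·x³: c_0 = M_0/2 = 0, d_0 = (M_1 - M_0)/(6h_0) = -47/46, b_0 = Δ_0 - h_0(2M_0 + M_1)/6 = 323/46.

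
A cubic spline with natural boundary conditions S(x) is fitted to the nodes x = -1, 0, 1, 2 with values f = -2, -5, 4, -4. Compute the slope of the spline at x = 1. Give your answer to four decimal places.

2.6667

Let M_i = S''(x_i). Step sizes h_i = 1, 1, 1; slopes of the chords Δ_i = (y_(i+1) - y_i)/h_i = -3, 9, -8.
  1·M_0 + 4·M_1 + 1·M_2 = 6(Δ_1 - Δ_0) = 72
  1·M_1 + 4·M_2 + 1·M_3 = 6(Δ_2 - Δ_1) = -102
Natural end conditions: M_0 = M_3 = 0.
Solving: M_0 = 0, M_1 = 26, M_2 = -32, M_3 = 0.
On [1, 2], S'(x) = b_2 + 2c_2·(x - 1) + 3d_2·(x - 1)² with b_2 = Δ_2 - h_2(2M_2 + M_3)/6 = 8/3, c_2 = M_2/2 = -16, d_2 = (M_3 - M_2)/(6h_2) = 16/3. So S'(1) = 8/3.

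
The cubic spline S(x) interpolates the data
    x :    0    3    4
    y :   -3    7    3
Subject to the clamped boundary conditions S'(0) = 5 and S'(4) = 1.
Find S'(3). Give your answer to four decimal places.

Put M_i = S'' at the i-th knot. Here h = (3, 1) and Δ = (10/3, -4), so the interior equations h_(i-1)·M_(i-1) + 2(h_(i-1)+h_i)·M_i + h_i·M_(i+1) = 6(Δ_i − Δ_(i-1)) read
  3·M_0 + 8·M_1 + 1·M_2 = 6(Δ_1 - Δ_0) = -44
Clamped end conditions give two more equations: 2h_0·M_0 + h_0·M_1 = 6(Δ_0 - S'(0)) = -10 and h_1·M_1 + 2h_1·M_2 = 6(S'(4) - Δ_1) = 30.
Forward elimination and back-substitution give M_0 = 17/6, M_1 = -9, M_2 = 39/2.
On [3, 4], S'(x) = b_1 + 2c_1·(x - 3) + 3d_1·(x - 3)² with b_1 = Δ_1 - h_1(2M_1 + M_2)/6 = -17/4, c_1 = M_1/2 = -9/2, d_1 = (M_2 - M_1)/(6h_1) = 19/4. So S'(3) = -17/4.

-4.2500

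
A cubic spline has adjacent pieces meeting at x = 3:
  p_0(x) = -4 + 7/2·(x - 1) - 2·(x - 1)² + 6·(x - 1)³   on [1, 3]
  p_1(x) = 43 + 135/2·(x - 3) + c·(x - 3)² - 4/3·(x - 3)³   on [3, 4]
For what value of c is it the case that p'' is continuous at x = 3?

p_0''(x) = -4 + 36·(x - 1), so p_0''(3) = 68. On the right, p_1''(3) = 2c, so c = 34.

34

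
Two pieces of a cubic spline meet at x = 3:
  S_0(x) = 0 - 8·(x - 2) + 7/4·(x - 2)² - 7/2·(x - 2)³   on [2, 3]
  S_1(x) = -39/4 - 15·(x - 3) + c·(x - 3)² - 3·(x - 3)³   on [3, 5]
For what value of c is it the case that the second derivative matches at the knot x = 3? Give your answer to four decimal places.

S_0''(x) = 7/2 - 21·(x - 2), so S_0''(3) = -35/2. On the right, S_1''(3) = 2c, so c = -35/4.

-8.7500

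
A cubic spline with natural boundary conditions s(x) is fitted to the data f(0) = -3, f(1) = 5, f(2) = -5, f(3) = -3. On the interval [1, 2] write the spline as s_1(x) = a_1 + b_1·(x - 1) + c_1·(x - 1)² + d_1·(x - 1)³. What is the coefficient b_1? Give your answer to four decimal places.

Let m_i = s''(x_i). Step sizes h_i = 1, 1, 1; slopes of the chords Δ_i = (y_(i+1) - y_i)/h_i = 8, -10, 2.
  1·m_0 + 4·m_1 + 1·m_2 = 6(Δ_1 - Δ_0) = -108
  1·m_1 + 4·m_2 + 1·m_3 = 6(Δ_2 - Δ_1) = 72
Natural end conditions: m_0 = m_3 = 0.
Forward elimination and back-substitution give m_0 = 0, m_1 = -168/5, m_2 = 132/5, m_3 = 0.
On [1, 2], with s_1(x) = a_1 + b_1·(x - 1) + c_1·(x - 1)² + d_1·(x - 1)³: c_1 = m_1/2 = -84/5, d_1 = (m_2 - m_1)/(6h_1) = 10, b_1 = Δ_1 - h_1(2m_1 + m_2)/6 = -16/5.

-3.2000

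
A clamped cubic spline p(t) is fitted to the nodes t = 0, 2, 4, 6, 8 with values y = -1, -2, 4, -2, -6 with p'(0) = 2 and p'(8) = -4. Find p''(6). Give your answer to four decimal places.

3.6964

With m_i denoting the second derivative at x_i, h_i = 2, 2, 2, 2, and Δ_i = (y_(i+1) − y_i)/h_i = -1/2, 3, -3, -2:
  2·m_0 + 8·m_1 + 2·m_2 = 6(Δ_1 - Δ_0) = 21
  2·m_1 + 8·m_2 + 2·m_3 = 6(Δ_2 - Δ_1) = -36
  2·m_2 + 8·m_3 + 2·m_4 = 6(Δ_3 - Δ_2) = 6
Clamped end conditions give two more equations: 2h_0·m_0 + h_0·m_1 = 6(Δ_0 - p'(0)) = -15 and h_3·m_3 + 2h_3·m_4 = 6(p'(8) - Δ_3) = -12.
Forward elimination and back-substitution give m_0 = -759/112, m_1 = 339/56, m_2 = -111/16, m_3 = 207/56, m_4 = -543/112.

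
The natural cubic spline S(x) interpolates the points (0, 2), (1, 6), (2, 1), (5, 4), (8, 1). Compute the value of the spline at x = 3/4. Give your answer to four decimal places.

5.8408

With σ_i denoting the second derivative at x_i, h_i = 1, 1, 3, 3, and Δ_i = (y_(i+1) − y_i)/h_i = 4, -5, 1, -1:
  1·σ_0 + 4·σ_1 + 1·σ_2 = 6(Δ_1 - Δ_0) = -54
  1·σ_1 + 8·σ_2 + 3·σ_3 = 6(Δ_2 - Δ_1) = 36
  3·σ_2 + 12·σ_3 + 3·σ_4 = 6(Δ_3 - Δ_2) = -12
Natural end conditions: σ_0 = σ_4 = 0.
Solving the tridiagonal system: σ_0 = 0, σ_1 = -123/8, σ_2 = 15/2, σ_3 = -23/8, σ_4 = 0.
On [0, 1], S(x) = 2 + 105/16·x + 0·x² - 41/16·x³.
With x = 3/4: S(3/4) = 5981/1024.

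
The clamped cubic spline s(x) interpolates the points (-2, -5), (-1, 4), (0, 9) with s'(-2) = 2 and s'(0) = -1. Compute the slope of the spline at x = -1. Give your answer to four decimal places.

Write m_i for s''(x_i). With h_i = 1, 1 and divided differences Δ_i = 9, 5, the continuity of s' gives the tridiagonal system
  1·m_0 + 4·m_1 + 1·m_2 = 6(Δ_1 - Δ_0) = -24
Clamped end conditions give two more equations: 2h_0·m_0 + h_0·m_1 = 6(Δ_0 - s'(-2)) = 42 and h_1·m_1 + 2h_1·m_2 = 6(s'(0) - Δ_1) = -36.
Hence m_0 = 51/2, m_1 = -9, m_2 = -27/2.
On [-1, 0], s'(x) = b_1 + 2c_1·(x + 1) + 3d_1·(x + 1)² with b_1 = Δ_1 - h_1(2m_1 + m_2)/6 = 41/4, c_1 = m_1/2 = -9/2, d_1 = (m_2 - m_1)/(6h_1) = -3/4. So s'(-1) = 41/4.

10.2500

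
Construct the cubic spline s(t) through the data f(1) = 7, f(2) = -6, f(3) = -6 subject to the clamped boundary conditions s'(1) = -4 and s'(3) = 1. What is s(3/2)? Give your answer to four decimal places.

Let M_i = s''(x_i). Step sizes h_i = 1, 1; slopes of the chords Δ_i = (y_(i+1) - y_i)/h_i = -13, 0.
  1·M_0 + 4·M_1 + 1·M_2 = 6(Δ_1 - Δ_0) = 78
Clamped end conditions give two more equations: 2h_0·M_0 + h_0·M_1 = 6(Δ_0 - s'(1)) = -54 and h_1·M_1 + 2h_1·M_2 = 6(s'(3) - Δ_1) = 6.
Solving the tridiagonal system: M_0 = -44, M_1 = 34, M_2 = -14.
On [1, 2], s(t) = 7 - 4·(t - 1) - 22·(t - 1)² + 13·(t - 1)³.
With (t - 1) = 1/2: s(3/2) = 9/8.

1.1250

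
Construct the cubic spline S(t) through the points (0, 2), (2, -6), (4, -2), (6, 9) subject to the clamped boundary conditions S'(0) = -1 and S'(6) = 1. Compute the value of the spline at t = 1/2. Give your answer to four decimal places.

0.7281

With M_i denoting the second derivative at x_i, h_i = 2, 2, 2, and Δ_i = (y_(i+1) − y_i)/h_i = -4, 2, 11/2:
  2·M_0 + 8·M_1 + 2·M_2 = 6(Δ_1 - Δ_0) = 36
  2·M_1 + 8·M_2 + 2·M_3 = 6(Δ_2 - Δ_1) = 21
Clamped end conditions give two more equations: 2h_0·M_0 + h_0·M_1 = 6(Δ_0 - S'(0)) = -18 and h_2·M_2 + 2h_2·M_3 = 6(S'(6) - Δ_2) = -27.
Hence M_0 = -217/30, M_1 = 82/15, M_2 = 101/30, M_3 = -253/30.
On [0, 2], S(t) = 2 - 1·t - 217/60·t² + 127/120·t³.
With t = 1/2: S(1/2) = 233/320.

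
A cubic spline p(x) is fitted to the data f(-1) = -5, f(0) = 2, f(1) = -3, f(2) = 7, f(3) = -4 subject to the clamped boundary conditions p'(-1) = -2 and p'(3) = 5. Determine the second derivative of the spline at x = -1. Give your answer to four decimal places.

48.1429

Put σ_i = p'' at the i-th knot. Here h = (1, 1, 1, 1) and Δ = (7, -5, 10, -11), so the interior equations h_(i-1)·σ_(i-1) + 2(h_(i-1)+h_i)·σ_i + h_i·σ_(i+1) = 6(Δ_i − Δ_(i-1)) read
  1·σ_0 + 4·σ_1 + 1·σ_2 = 6(Δ_1 - Δ_0) = -72
  1·σ_1 + 4·σ_2 + 1·σ_3 = 6(Δ_2 - Δ_1) = 90
  1·σ_2 + 4·σ_3 + 1·σ_4 = 6(Δ_3 - Δ_2) = -126
Clamped end conditions give two more equations: 2h_0·σ_0 + h_0·σ_1 = 6(Δ_0 - p'(-1)) = 54 and h_3·σ_3 + 2h_3·σ_4 = 6(p'(3) - Δ_3) = 96.
Hence σ_0 = 337/7, σ_1 = -296/7, σ_2 = 49, σ_3 = -446/7, σ_4 = 559/7.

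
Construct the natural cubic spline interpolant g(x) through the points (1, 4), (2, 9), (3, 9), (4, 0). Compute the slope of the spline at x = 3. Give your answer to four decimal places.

Let m_i = g''(x_i). Step sizes h_i = 1, 1, 1; slopes of the chords Δ_i = (y_(i+1) - y_i)/h_i = 5, 0, -9.
  1·m_0 + 4·m_1 + 1·m_2 = 6(Δ_1 - Δ_0) = -30
  1·m_1 + 4·m_2 + 1·m_3 = 6(Δ_2 - Δ_1) = -54
Natural end conditions: m_0 = m_3 = 0.
Solving the tridiagonal system: m_0 = 0, m_1 = -22/5, m_2 = -62/5, m_3 = 0.
On [3, 4], g'(x) = b_2 + 2c_2·(x - 3) + 3d_2·(x - 3)² with b_2 = Δ_2 - h_2(2m_2 + m_3)/6 = -73/15, c_2 = m_2/2 = -31/5, d_2 = (m_3 - m_2)/(6h_2) = 31/15. So g'(3) = -73/15.

-4.8667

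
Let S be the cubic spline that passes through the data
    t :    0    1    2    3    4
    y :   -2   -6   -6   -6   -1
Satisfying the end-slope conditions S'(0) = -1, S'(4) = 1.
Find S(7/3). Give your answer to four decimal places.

-6.2950

With σ_i denoting the second derivative at x_i, h_i = 1, 1, 1, 1, and Δ_i = (y_(i+1) − y_i)/h_i = -4, 0, 0, 5:
  1·σ_0 + 4·σ_1 + 1·σ_2 = 6(Δ_1 - Δ_0) = 24
  1·σ_1 + 4·σ_2 + 1·σ_3 = 6(Δ_2 - Δ_1) = 0
  1·σ_2 + 4·σ_3 + 1·σ_4 = 6(Δ_3 - Δ_2) = 30
Clamped end conditions give two more equations: 2h_0·σ_0 + h_0·σ_1 = 6(Δ_0 - S'(0)) = -18 and h_3·σ_3 + 2h_3·σ_4 = 6(S'(4) - Δ_3) = -24.
Solving the tridiagonal system: σ_0 = -409/28, σ_1 = 157/14, σ_2 = -25/4, σ_3 = 193/14, σ_4 = -529/28.
On [2, 3], S(t) = -6 - 3/14·(t - 2) - 25/8·(t - 2)² + 187/56·(t - 2)³.
With (t - 2) = 1/3: S(7/3) = -4759/756.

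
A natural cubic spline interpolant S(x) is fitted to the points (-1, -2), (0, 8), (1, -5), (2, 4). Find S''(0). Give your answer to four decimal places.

-45.6000

Put σ_i = S'' at the i-th knot. Here h = (1, 1, 1) and Δ = (10, -13, 9), so the interior equations h_(i-1)·σ_(i-1) + 2(h_(i-1)+h_i)·σ_i + h_i·σ_(i+1) = 6(Δ_i − Δ_(i-1)) read
  1·σ_0 + 4·σ_1 + 1·σ_2 = 6(Δ_1 - Δ_0) = -138
  1·σ_1 + 4·σ_2 + 1·σ_3 = 6(Δ_2 - Δ_1) = 132
Natural end conditions: σ_0 = σ_3 = 0.
Forward elimination and back-substitution give σ_0 = 0, σ_1 = -228/5, σ_2 = 222/5, σ_3 = 0.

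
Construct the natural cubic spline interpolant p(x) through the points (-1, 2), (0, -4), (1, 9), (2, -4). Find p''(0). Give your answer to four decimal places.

With m_i denoting the second derivative at x_i, h_i = 1, 1, 1, and Δ_i = (y_(i+1) − y_i)/h_i = -6, 13, -13:
  1·m_0 + 4·m_1 + 1·m_2 = 6(Δ_1 - Δ_0) = 114
  1·m_1 + 4·m_2 + 1·m_3 = 6(Δ_2 - Δ_1) = -156
Natural end conditions: m_0 = m_3 = 0.
Forward elimination and back-substitution give m_0 = 0, m_1 = 204/5, m_2 = -246/5, m_3 = 0.

40.8000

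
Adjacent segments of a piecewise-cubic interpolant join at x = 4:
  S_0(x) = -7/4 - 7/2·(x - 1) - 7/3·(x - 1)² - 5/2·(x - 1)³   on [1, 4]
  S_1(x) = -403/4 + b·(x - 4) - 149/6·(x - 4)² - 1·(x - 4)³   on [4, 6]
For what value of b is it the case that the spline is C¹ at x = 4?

S_0'(x) = -7/2 - 14/3·(x - 1) - 15/2·(x - 1)², so S_0'(4) = -85. On the right, S_1'(4) = b, so b = -85.

-85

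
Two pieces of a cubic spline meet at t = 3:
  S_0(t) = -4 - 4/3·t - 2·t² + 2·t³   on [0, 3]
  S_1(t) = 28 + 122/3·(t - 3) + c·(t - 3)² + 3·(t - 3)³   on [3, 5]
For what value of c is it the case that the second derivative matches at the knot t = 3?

S_0''(t) = -4 + 12·t, so S_0''(3) = 32. On the right, S_1''(3) = 2c, so c = 16.

16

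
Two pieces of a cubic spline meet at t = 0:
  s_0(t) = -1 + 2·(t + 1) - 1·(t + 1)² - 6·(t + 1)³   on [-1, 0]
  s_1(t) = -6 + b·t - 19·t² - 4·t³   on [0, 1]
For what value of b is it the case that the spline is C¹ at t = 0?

-18

s_0'(t) = 2 - 2·(t + 1) - 18·(t + 1)², so s_0'(0) = -18. On the right, s_1'(0) = b, so b = -18.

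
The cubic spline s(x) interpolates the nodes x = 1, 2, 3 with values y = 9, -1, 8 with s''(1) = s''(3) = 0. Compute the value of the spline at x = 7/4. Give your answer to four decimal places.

Write M_i for s''(x_i). With h_i = 1, 1 and divided differences Δ_i = -10, 9, the continuity of s' gives the tridiagonal system
  1·M_0 + 4·M_1 + 1·M_2 = 6(Δ_1 - Δ_0) = 114
Natural end conditions: M_0 = M_2 = 0.
Solving: M_0 = 0, M_1 = 57/2, M_2 = 0.
On [1, 2], s(x) = 9 - 59/4·(x - 1) + 0·(x - 1)² + 19/4·(x - 1)³.
With (x - 1) = 3/4: s(7/4) = -15/256.

-0.0586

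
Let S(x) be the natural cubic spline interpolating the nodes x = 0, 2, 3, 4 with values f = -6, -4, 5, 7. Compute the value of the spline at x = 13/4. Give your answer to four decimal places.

6.2133

Let m_i = S''(x_i). Step sizes h_i = 2, 1, 1; slopes of the chords Δ_i = (y_(i+1) - y_i)/h_i = 1, 9, 2.
  2·m_0 + 6·m_1 + 1·m_2 = 6(Δ_1 - Δ_0) = 48
  1·m_1 + 4·m_2 + 1·m_3 = 6(Δ_2 - Δ_1) = -42
Natural end conditions: m_0 = m_3 = 0.
Forward elimination and back-substitution give m_0 = 0, m_1 = 234/23, m_2 = -300/23, m_3 = 0.
On [3, 4], S(x) = 5 + 146/23·(x - 3) - 150/23·(x - 3)² + 50/23·(x - 3)³.
With (x - 3) = 1/4: S(13/4) = 4573/736.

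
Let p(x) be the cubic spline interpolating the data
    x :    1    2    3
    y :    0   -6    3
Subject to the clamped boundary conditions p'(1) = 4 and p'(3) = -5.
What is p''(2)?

54

Write M_i for p''(x_i). With h_i = 1, 1 and divided differences Δ_i = -6, 9, the continuity of p' gives the tridiagonal system
  1·M_0 + 4·M_1 + 1·M_2 = 6(Δ_1 - Δ_0) = 90
Clamped end conditions give two more equations: 2h_0·M_0 + h_0·M_1 = 6(Δ_0 - p'(1)) = -60 and h_1·M_1 + 2h_1·M_2 = 6(p'(3) - Δ_1) = -84.
Solving: M_0 = -57, M_1 = 54, M_2 = -69.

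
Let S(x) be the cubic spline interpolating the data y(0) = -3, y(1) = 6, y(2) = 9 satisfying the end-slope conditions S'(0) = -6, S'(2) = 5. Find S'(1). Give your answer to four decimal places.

Put m_i = S'' at the i-th knot. Here h = (1, 1) and Δ = (9, 3), so the interior equations h_(i-1)·m_(i-1) + 2(h_(i-1)+h_i)·m_i + h_i·m_(i+1) = 6(Δ_i − Δ_(i-1)) read
  1·m_0 + 4·m_1 + 1·m_2 = 6(Δ_1 - Δ_0) = -36
Clamped end conditions give two more equations: 2h_0·m_0 + h_0·m_1 = 6(Δ_0 - S'(0)) = 90 and h_1·m_1 + 2h_1·m_2 = 6(S'(2) - Δ_1) = 12.
Solving: m_0 = 119/2, m_1 = -29, m_2 = 41/2.
On [1, 2], S'(x) = b_1 + 2c_1·(x - 1) + 3d_1·(x - 1)² with b_1 = Δ_1 - h_1(2m_1 + m_2)/6 = 37/4, c_1 = m_1/2 = -29/2, d_1 = (m_2 - m_1)/(6h_1) = 33/4. So S'(1) = 37/4.

9.2500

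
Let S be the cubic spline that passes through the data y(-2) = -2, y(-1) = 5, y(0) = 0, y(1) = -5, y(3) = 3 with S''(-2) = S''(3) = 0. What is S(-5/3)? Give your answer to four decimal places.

1.2532

With M_i denoting the second derivative at x_i, h_i = 1, 1, 1, 2, and Δ_i = (y_(i+1) − y_i)/h_i = 7, -5, -5, 4:
  1·M_0 + 4·M_1 + 1·M_2 = 6(Δ_1 - Δ_0) = -72
  1·M_1 + 4·M_2 + 1·M_3 = 6(Δ_2 - Δ_1) = 0
  1·M_2 + 6·M_3 + 2·M_4 = 6(Δ_3 - Δ_2) = 54
Natural end conditions: M_0 = M_4 = 0.
Solving: M_0 = 0, M_1 = -801/43, M_2 = 108/43, M_3 = 369/43, M_4 = 0.
On [-2, -1], S(t) = -2 + 869/86·(t + 2) + 0·(t + 2)² - 267/86·(t + 2)³.
With (t + 2) = 1/3: S(-5/3) = 485/387.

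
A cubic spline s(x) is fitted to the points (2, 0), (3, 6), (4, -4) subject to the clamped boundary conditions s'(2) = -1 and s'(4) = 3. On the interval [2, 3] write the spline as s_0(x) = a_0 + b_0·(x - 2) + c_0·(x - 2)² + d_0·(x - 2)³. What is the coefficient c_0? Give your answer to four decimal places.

Write M_i for s''(x_i). With h_i = 1, 1 and divided differences Δ_i = 6, -10, the continuity of s' gives the tridiagonal system
  1·M_0 + 4·M_1 + 1·M_2 = 6(Δ_1 - Δ_0) = -96
Clamped end conditions give two more equations: 2h_0·M_0 + h_0·M_1 = 6(Δ_0 - s'(2)) = 42 and h_1·M_1 + 2h_1·M_2 = 6(s'(4) - Δ_1) = 78.
Solving the tridiagonal system: M_0 = 47, M_1 = -52, M_2 = 65.
On [2, 3], with s_0(x) = a_0 + b_0·(x - 2) + c_0·(x - 2)² + d_0·(x - 2)³: c_0 = M_0/2 = 47/2, d_0 = (M_1 - M_0)/(6h_0) = -33/2, b_0 = Δ_0 - h_0(2M_0 + M_1)/6 = -1.

23.5000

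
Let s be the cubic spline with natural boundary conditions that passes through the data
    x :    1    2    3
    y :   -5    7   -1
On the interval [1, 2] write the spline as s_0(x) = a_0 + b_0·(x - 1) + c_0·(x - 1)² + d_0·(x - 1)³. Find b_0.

Write σ_i for s''(x_i). With h_i = 1, 1 and divided differences Δ_i = 12, -8, the continuity of s' gives the tridiagonal system
  1·σ_0 + 4·σ_1 + 1·σ_2 = 6(Δ_1 - Δ_0) = -120
Natural end conditions: σ_0 = σ_2 = 0.
Hence σ_0 = 0, σ_1 = -30, σ_2 = 0.
On [1, 2], with s_0(x) = a_0 + b_0·(x - 1) + c_0·(x - 1)² + d_0·(x - 1)³: c_0 = σ_0/2 = 0, d_0 = (σ_1 - σ_0)/(6h_0) = -5, b_0 = Δ_0 - h_0(2σ_0 + σ_1)/6 = 17.

17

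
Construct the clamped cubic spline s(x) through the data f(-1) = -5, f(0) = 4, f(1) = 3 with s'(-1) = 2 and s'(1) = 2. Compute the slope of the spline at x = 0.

Let σ_i = s''(x_i). Step sizes h_i = 1, 1; slopes of the chords Δ_i = (y_(i+1) - y_i)/h_i = 9, -1.
  1·σ_0 + 4·σ_1 + 1·σ_2 = 6(Δ_1 - Δ_0) = -60
Clamped end conditions give two more equations: 2h_0·σ_0 + h_0·σ_1 = 6(Δ_0 - s'(-1)) = 42 and h_1·σ_1 + 2h_1·σ_2 = 6(s'(1) - Δ_1) = 18.
Hence σ_0 = 36, σ_1 = -30, σ_2 = 24.
On [0, 1], s'(x) = b_1 + 2c_1·x + 3d_1·x² with b_1 = Δ_1 - h_1(2σ_1 + σ_2)/6 = 5, c_1 = σ_1/2 = -15, d_1 = (σ_2 - σ_1)/(6h_1) = 9. So s'(0) = 5.

5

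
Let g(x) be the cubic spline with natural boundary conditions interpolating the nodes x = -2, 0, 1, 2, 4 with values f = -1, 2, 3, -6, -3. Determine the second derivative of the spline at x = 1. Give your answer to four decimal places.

-19.0909

With m_i denoting the second derivative at x_i, h_i = 2, 1, 1, 2, and Δ_i = (y_(i+1) − y_i)/h_i = 3/2, 1, -9, 3/2:
  2·m_0 + 6·m_1 + 1·m_2 = 6(Δ_1 - Δ_0) = -3
  1·m_1 + 4·m_2 + 1·m_3 = 6(Δ_2 - Δ_1) = -60
  1·m_2 + 6·m_3 + 2·m_4 = 6(Δ_3 - Δ_2) = 63
Natural end conditions: m_0 = m_4 = 0.
Hence m_0 = 0, m_1 = 59/22, m_2 = -210/11, m_3 = 301/22, m_4 = 0.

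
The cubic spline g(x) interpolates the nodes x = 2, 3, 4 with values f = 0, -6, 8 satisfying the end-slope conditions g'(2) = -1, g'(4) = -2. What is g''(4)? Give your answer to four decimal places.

-78.5000

Let M_i = g''(x_i). Step sizes h_i = 1, 1; slopes of the chords Δ_i = (y_(i+1) - y_i)/h_i = -6, 14.
  1·M_0 + 4·M_1 + 1·M_2 = 6(Δ_1 - Δ_0) = 120
Clamped end conditions give two more equations: 2h_0·M_0 + h_0·M_1 = 6(Δ_0 - g'(2)) = -30 and h_1·M_1 + 2h_1·M_2 = 6(g'(4) - Δ_1) = -96.
Solving: M_0 = -91/2, M_1 = 61, M_2 = -157/2.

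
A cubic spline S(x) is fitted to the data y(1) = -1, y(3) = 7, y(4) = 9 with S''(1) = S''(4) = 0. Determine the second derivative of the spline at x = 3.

Put m_i = S'' at the i-th knot. Here h = (2, 1) and Δ = (4, 2), so the interior equations h_(i-1)·m_(i-1) + 2(h_(i-1)+h_i)·m_i + h_i·m_(i+1) = 6(Δ_i − Δ_(i-1)) read
  2·m_0 + 6·m_1 + 1·m_2 = 6(Δ_1 - Δ_0) = -12
Natural end conditions: m_0 = m_2 = 0.
Solving the tridiagonal system: m_0 = 0, m_1 = -2, m_2 = 0.

-2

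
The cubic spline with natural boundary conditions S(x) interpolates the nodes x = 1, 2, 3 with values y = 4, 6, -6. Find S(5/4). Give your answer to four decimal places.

Let m_i = S''(x_i). Step sizes h_i = 1, 1; slopes of the chords Δ_i = (y_(i+1) - y_i)/h_i = 2, -12.
  1·m_0 + 4·m_1 + 1·m_2 = 6(Δ_1 - Δ_0) = -84
Natural end conditions: m_0 = m_2 = 0.
Solving: m_0 = 0, m_1 = -21, m_2 = 0.
On [1, 2], S(x) = 4 + 11/2·(x - 1) + 0·(x - 1)² - 7/2·(x - 1)³.
With (x - 1) = 1/4: S(5/4) = 681/128.

5.3203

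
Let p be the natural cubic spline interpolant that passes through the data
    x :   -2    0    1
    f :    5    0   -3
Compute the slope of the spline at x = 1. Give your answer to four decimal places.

Let M_i = p''(x_i). Step sizes h_i = 2, 1; slopes of the chords Δ_i = (y_(i+1) - y_i)/h_i = -5/2, -3.
  2·M_0 + 6·M_1 + 1·M_2 = 6(Δ_1 - Δ_0) = -3
Natural end conditions: M_0 = M_2 = 0.
Hence M_0 = 0, M_1 = -1/2, M_2 = 0.
On [0, 1], p'(x) = b_1 + 2c_1·x + 3d_1·x² with b_1 = Δ_1 - h_1(2M_1 + M_2)/6 = -17/6, c_1 = M_1/2 = -1/4, d_1 = (M_2 - M_1)/(6h_1) = 1/12. So p'(1) = -37/12.

-3.0833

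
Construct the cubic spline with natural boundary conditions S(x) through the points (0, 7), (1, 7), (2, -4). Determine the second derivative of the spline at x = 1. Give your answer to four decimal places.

-16.5000

Write M_i for S''(x_i). With h_i = 1, 1 and divided differences Δ_i = 0, -11, the continuity of S' gives the tridiagonal system
  1·M_0 + 4·M_1 + 1·M_2 = 6(Δ_1 - Δ_0) = -66
Natural end conditions: M_0 = M_2 = 0.
Solving: M_0 = 0, M_1 = -33/2, M_2 = 0.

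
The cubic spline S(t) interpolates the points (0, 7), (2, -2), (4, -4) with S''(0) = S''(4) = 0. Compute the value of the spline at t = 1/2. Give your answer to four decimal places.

Put M_i = S'' at the i-th knot. Here h = (2, 2) and Δ = (-9/2, -1), so the interior equations h_(i-1)·M_(i-1) + 2(h_(i-1)+h_i)·M_i + h_i·M_(i+1) = 6(Δ_i − Δ_(i-1)) read
  2·M_0 + 8·M_1 + 2·M_2 = 6(Δ_1 - Δ_0) = 21
Natural end conditions: M_0 = M_2 = 0.
Forward elimination and back-substitution give M_0 = 0, M_1 = 21/8, M_2 = 0.
On [0, 2], S(t) = 7 - 43/8·t + 0·t² + 7/32·t³.
With t = 1/2: S(1/2) = 1111/256.

4.3398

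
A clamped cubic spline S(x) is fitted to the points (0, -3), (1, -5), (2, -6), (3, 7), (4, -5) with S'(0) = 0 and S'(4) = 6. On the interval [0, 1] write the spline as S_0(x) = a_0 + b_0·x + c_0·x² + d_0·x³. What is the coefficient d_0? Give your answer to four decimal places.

-1.0357

Put M_i = S'' at the i-th knot. Here h = (1, 1, 1, 1) and Δ = (-2, -1, 13, -12), so the interior equations h_(i-1)·M_(i-1) + 2(h_(i-1)+h_i)·M_i + h_i·M_(i+1) = 6(Δ_i − Δ_(i-1)) read
  1·M_0 + 4·M_1 + 1·M_2 = 6(Δ_1 - Δ_0) = 6
  1·M_1 + 4·M_2 + 1·M_3 = 6(Δ_2 - Δ_1) = 84
  1·M_2 + 4·M_3 + 1·M_4 = 6(Δ_3 - Δ_2) = -150
Clamped end conditions give two more equations: 2h_0·M_0 + h_0·M_1 = 6(Δ_0 - S'(0)) = -12 and h_3·M_3 + 2h_3·M_4 = 6(S'(4) - Δ_3) = 108.
Solving the tridiagonal system: M_0 = -27/14, M_1 = -57/7, M_2 = 81/2, M_3 = -489/7, M_4 = 1245/14.
On [0, 1], with S_0(x) = a_0 + b_0·x + c_0·x² + d_0·x³: c_0 = M_0/2 = -27/28, d_0 = (M_1 - M_0)/(6h_0) = -29/28, b_0 = Δ_0 - h_0(2M_0 + M_1)/6 = 0.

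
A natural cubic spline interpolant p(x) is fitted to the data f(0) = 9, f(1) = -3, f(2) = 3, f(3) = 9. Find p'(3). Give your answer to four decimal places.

With m_i denoting the second derivative at x_i, h_i = 1, 1, 1, and Δ_i = (y_(i+1) − y_i)/h_i = -12, 6, 6:
  1·m_0 + 4·m_1 + 1·m_2 = 6(Δ_1 - Δ_0) = 108
  1·m_1 + 4·m_2 + 1·m_3 = 6(Δ_2 - Δ_1) = 0
Natural end conditions: m_0 = m_3 = 0.
Forward elimination and back-substitution give m_0 = 0, m_1 = 144/5, m_2 = -36/5, m_3 = 0.
On [2, 3], p'(x) = b_2 + 2c_2·(x - 2) + 3d_2·(x - 2)² with b_2 = Δ_2 - h_2(2m_2 + m_3)/6 = 42/5, c_2 = m_2/2 = -18/5, d_2 = (m_3 - m_2)/(6h_2) = 6/5. So p'(3) = 24/5.

4.8000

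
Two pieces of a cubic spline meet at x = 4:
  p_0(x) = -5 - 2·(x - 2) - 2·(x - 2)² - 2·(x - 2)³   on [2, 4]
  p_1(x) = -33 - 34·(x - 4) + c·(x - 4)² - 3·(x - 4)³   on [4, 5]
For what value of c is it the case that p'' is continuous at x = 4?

-14

p_0''(x) = -4 - 12·(x - 2), so p_0''(4) = -28. On the right, p_1''(4) = 2c, so c = -14.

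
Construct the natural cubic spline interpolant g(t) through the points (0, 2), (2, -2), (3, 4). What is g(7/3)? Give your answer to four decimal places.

-0.4938

Write M_i for g''(x_i). With h_i = 2, 1 and divided differences Δ_i = -2, 6, the continuity of g' gives the tridiagonal system
  2·M_0 + 6·M_1 + 1·M_2 = 6(Δ_1 - Δ_0) = 48
Natural end conditions: M_0 = M_2 = 0.
Solving: M_0 = 0, M_1 = 8, M_2 = 0.
On [2, 3], g(t) = -2 + 10/3·(t - 2) + 4·(t - 2)² - 4/3·(t - 2)³.
With (t - 2) = 1/3: g(7/3) = -40/81.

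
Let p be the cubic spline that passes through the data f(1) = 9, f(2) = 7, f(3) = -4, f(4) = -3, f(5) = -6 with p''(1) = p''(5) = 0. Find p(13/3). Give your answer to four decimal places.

Put M_i = p'' at the i-th knot. Here h = (1, 1, 1, 1) and Δ = (-2, -11, 1, -3), so the interior equations h_(i-1)·M_(i-1) + 2(h_(i-1)+h_i)·M_i + h_i·M_(i+1) = 6(Δ_i − Δ_(i-1)) read
  1·M_0 + 4·M_1 + 1·M_2 = 6(Δ_1 - Δ_0) = -54
  1·M_1 + 4·M_2 + 1·M_3 = 6(Δ_2 - Δ_1) = 72
  1·M_2 + 4·M_3 + 1·M_4 = 6(Δ_3 - Δ_2) = -24
Natural end conditions: M_0 = M_4 = 0.
Solving the tridiagonal system: M_0 = 0, M_1 = -561/28, M_2 = 183/7, M_3 = -351/28, M_4 = 0.
On [4, 5], p(t) = -3 + 33/28·(t - 4) - 351/56·(t - 4)² + 117/56·(t - 4)³.
With (t - 4) = 1/3: p(13/3) = -271/84.

-3.2262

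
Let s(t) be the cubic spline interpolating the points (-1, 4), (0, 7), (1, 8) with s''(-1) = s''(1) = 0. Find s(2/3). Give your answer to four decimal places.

With m_i denoting the second derivative at x_i, h_i = 1, 1, and Δ_i = (y_(i+1) − y_i)/h_i = 3, 1:
  1·m_0 + 4·m_1 + 1·m_2 = 6(Δ_1 - Δ_0) = -12
Natural end conditions: m_0 = m_2 = 0.
Solving the tridiagonal system: m_0 = 0, m_1 = -3, m_2 = 0.
On [0, 1], s(t) = 7 + 2·t - 3/2·t² + 1/2·t³.
With t = 2/3: s(2/3) = 211/27.

7.8148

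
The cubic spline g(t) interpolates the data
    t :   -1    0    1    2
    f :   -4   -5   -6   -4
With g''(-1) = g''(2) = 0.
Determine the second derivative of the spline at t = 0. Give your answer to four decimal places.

-1.2000

With m_i denoting the second derivative at x_i, h_i = 1, 1, 1, and Δ_i = (y_(i+1) − y_i)/h_i = -1, -1, 2:
  1·m_0 + 4·m_1 + 1·m_2 = 6(Δ_1 - Δ_0) = 0
  1·m_1 + 4·m_2 + 1·m_3 = 6(Δ_2 - Δ_1) = 18
Natural end conditions: m_0 = m_3 = 0.
Solving the tridiagonal system: m_0 = 0, m_1 = -6/5, m_2 = 24/5, m_3 = 0.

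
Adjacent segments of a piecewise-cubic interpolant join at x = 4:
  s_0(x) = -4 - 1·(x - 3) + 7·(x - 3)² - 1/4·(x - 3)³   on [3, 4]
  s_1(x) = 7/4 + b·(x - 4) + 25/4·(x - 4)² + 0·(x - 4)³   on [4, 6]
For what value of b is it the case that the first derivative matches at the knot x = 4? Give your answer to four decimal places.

12.2500

s_0'(x) = -1 + 14·(x - 3) - 3/4·(x - 3)², so s_0'(4) = 49/4. On the right, s_1'(4) = b, so b = 49/4.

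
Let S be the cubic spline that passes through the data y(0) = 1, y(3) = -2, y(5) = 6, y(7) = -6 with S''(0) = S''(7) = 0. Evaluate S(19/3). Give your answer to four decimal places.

With σ_i denoting the second derivative at x_i, h_i = 3, 2, 2, and Δ_i = (y_(i+1) − y_i)/h_i = -1, 4, -6:
  3·σ_0 + 10·σ_1 + 2·σ_2 = 6(Δ_1 - Δ_0) = 30
  2·σ_1 + 8·σ_2 + 2·σ_3 = 6(Δ_2 - Δ_1) = -60
Natural end conditions: σ_0 = σ_3 = 0.
Solving the tridiagonal system: σ_0 = 0, σ_1 = 90/19, σ_2 = -165/19, σ_3 = 0.
On [5, 7], S(t) = 6 - 4/19·(t - 5) - 165/38·(t - 5)² + 55/76·(t - 5)³.
With (t - 5) = 4/3: S(19/3) = -146/513.

-0.2846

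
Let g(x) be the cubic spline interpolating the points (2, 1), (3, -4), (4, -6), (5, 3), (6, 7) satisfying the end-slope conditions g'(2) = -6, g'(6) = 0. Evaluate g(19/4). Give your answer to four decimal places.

Put M_i = g'' at the i-th knot. Here h = (1, 1, 1, 1) and Δ = (-5, -2, 9, 4), so the interior equations h_(i-1)·M_(i-1) + 2(h_(i-1)+h_i)·M_i + h_i·M_(i+1) = 6(Δ_i − Δ_(i-1)) read
  1·M_0 + 4·M_1 + 1·M_2 = 6(Δ_1 - Δ_0) = 18
  1·M_1 + 4·M_2 + 1·M_3 = 6(Δ_2 - Δ_1) = 66
  1·M_2 + 4·M_3 + 1·M_4 = 6(Δ_3 - Δ_2) = -30
Clamped end conditions give two more equations: 2h_0·M_0 + h_0·M_1 = 6(Δ_0 - g'(2)) = 6 and h_3·M_3 + 2h_3·M_4 = 6(g'(6) - Δ_3) = -24.
Hence M_0 = 51/14, M_1 = -9/7, M_2 = 39/2, M_3 = -75/7, M_4 = -93/14.
On [4, 5], g(x) = -6 + 30/7·(x - 4) + 39/4·(x - 4)² - 141/28·(x - 4)³.
With (x - 4) = 3/4: g(19/4) = 147/256.

0.5742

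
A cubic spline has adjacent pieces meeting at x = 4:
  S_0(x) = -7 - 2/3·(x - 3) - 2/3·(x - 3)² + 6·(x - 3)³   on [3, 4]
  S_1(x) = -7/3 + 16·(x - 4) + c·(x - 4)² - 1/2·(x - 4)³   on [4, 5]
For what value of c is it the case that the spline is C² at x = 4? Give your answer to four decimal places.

17.3333

S_0''(x) = -4/3 + 36·(x - 3), so S_0''(4) = 104/3. On the right, S_1''(4) = 2c, so c = 52/3.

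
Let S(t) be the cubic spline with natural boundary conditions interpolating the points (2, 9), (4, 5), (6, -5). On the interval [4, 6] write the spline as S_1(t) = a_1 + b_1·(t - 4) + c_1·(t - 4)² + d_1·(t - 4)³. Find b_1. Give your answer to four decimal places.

-3.5000

Put M_i = S'' at the i-th knot. Here h = (2, 2) and Δ = (-2, -5), so the interior equations h_(i-1)·M_(i-1) + 2(h_(i-1)+h_i)·M_i + h_i·M_(i+1) = 6(Δ_i − Δ_(i-1)) read
  2·M_0 + 8·M_1 + 2·M_2 = 6(Δ_1 - Δ_0) = -18
Natural end conditions: M_0 = M_2 = 0.
Solving: M_0 = 0, M_1 = -9/4, M_2 = 0.
On [4, 6], with S_1(t) = a_1 + b_1·(t - 4) + c_1·(t - 4)² + d_1·(t - 4)³: c_1 = M_1/2 = -9/8, d_1 = (M_2 - M_1)/(6h_1) = 3/16, b_1 = Δ_1 - h_1(2M_1 + M_2)/6 = -7/2.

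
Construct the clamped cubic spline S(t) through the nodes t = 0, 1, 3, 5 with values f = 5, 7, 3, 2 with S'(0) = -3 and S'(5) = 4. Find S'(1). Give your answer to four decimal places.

2.5870

With M_i denoting the second derivative at x_i, h_i = 1, 2, 2, and Δ_i = (y_(i+1) − y_i)/h_i = 2, -2, -1/2:
  1·M_0 + 6·M_1 + 2·M_2 = 6(Δ_1 - Δ_0) = -24
  2·M_1 + 8·M_2 + 2·M_3 = 6(Δ_2 - Δ_1) = 9
Clamped end conditions give two more equations: 2h_0·M_0 + h_0·M_1 = 6(Δ_0 - S'(0)) = 30 and h_2·M_2 + 2h_2·M_3 = 6(S'(5) - Δ_2) = 27.
Forward elimination and back-substitution give M_0 = 433/23, M_1 = -176/23, M_2 = 71/46, M_3 = 275/46.
On [1, 3], S'(t) = b_1 + 2c_1·(t - 1) + 3d_1·(t - 1)² with b_1 = Δ_1 - h_1(2M_1 + M_2)/6 = 119/46, c_1 = M_1/2 = -88/23, d_1 = (M_2 - M_1)/(6h_1) = 141/184. So S'(1) = 119/46.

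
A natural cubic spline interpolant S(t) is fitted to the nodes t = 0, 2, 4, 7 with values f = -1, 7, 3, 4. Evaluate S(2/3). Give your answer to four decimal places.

Let M_i = S''(x_i). Step sizes h_i = 2, 2, 3; slopes of the chords Δ_i = (y_(i+1) - y_i)/h_i = 4, -2, 1/3.
  2·M_0 + 8·M_1 + 2·M_2 = 6(Δ_1 - Δ_0) = -36
  2·M_1 + 10·M_2 + 3·M_3 = 6(Δ_2 - Δ_1) = 14
Natural end conditions: M_0 = M_3 = 0.
Solving the tridiagonal system: M_0 = 0, M_1 = -97/19, M_2 = 46/19, M_3 = 0.
On [0, 2], S(t) = -1 + 325/57·t + 0·t² - 97/228·t³.
With t = 2/3: S(2/3) = 4117/1539.

2.6751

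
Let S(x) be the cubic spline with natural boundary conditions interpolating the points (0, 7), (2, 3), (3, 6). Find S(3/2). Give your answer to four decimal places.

With M_i denoting the second derivative at x_i, h_i = 2, 1, and Δ_i = (y_(i+1) − y_i)/h_i = -2, 3:
  2·M_0 + 6·M_1 + 1·M_2 = 6(Δ_1 - Δ_0) = 30
Natural end conditions: M_0 = M_2 = 0.
Solving: M_0 = 0, M_1 = 5, M_2 = 0.
On [0, 2], S(x) = 7 - 11/3·x + 0·x² + 5/12·x³.
With x = 3/2: S(3/2) = 93/32.

2.9063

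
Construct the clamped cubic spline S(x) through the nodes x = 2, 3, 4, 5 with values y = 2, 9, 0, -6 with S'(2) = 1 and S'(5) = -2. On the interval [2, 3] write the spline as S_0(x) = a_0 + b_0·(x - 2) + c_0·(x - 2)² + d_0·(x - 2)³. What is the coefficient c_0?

18

With M_i denoting the second derivative at x_i, h_i = 1, 1, 1, and Δ_i = (y_(i+1) − y_i)/h_i = 7, -9, -6:
  1·M_0 + 4·M_1 + 1·M_2 = 6(Δ_1 - Δ_0) = -96
  1·M_1 + 4·M_2 + 1·M_3 = 6(Δ_2 - Δ_1) = 18
Clamped end conditions give two more equations: 2h_0·M_0 + h_0·M_1 = 6(Δ_0 - S'(2)) = 36 and h_2·M_2 + 2h_2·M_3 = 6(S'(5) - Δ_2) = 24.
Solving the tridiagonal system: M_0 = 36, M_1 = -36, M_2 = 12, M_3 = 6.
On [2, 3], with S_0(x) = a_0 + b_0·(x - 2) + c_0·(x - 2)² + d_0·(x - 2)³: c_0 = M_0/2 = 18, d_0 = (M_1 - M_0)/(6h_0) = -12, b_0 = Δ_0 - h_0(2M_0 + M_1)/6 = 1.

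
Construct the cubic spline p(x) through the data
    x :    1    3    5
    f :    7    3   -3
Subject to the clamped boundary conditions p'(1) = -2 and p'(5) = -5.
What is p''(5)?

Put σ_i = p'' at the i-th knot. Here h = (2, 2) and Δ = (-2, -3), so the interior equations h_(i-1)·σ_(i-1) + 2(h_(i-1)+h_i)·σ_i + h_i·σ_(i+1) = 6(Δ_i − Δ_(i-1)) read
  2·σ_0 + 8·σ_1 + 2·σ_2 = 6(Δ_1 - Δ_0) = -6
Clamped end conditions give two more equations: 2h_0·σ_0 + h_0·σ_1 = 6(Δ_0 - p'(1)) = 0 and h_1·σ_1 + 2h_1·σ_2 = 6(p'(5) - Δ_1) = -12.
Hence σ_0 = 0, σ_1 = 0, σ_2 = -3.

-3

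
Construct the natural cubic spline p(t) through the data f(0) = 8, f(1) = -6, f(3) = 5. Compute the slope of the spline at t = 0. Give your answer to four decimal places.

With m_i denoting the second derivative at x_i, h_i = 1, 2, and Δ_i = (y_(i+1) − y_i)/h_i = -14, 11/2:
  1·m_0 + 6·m_1 + 2·m_2 = 6(Δ_1 - Δ_0) = 117
Natural end conditions: m_0 = m_2 = 0.
Solving: m_0 = 0, m_1 = 39/2, m_2 = 0.
On [0, 1], p'(t) = b_0 + 2c_0·t + 3d_0·t² with b_0 = Δ_0 - h_0(2m_0 + m_1)/6 = -69/4, c_0 = m_0/2 = 0, d_0 = (m_1 - m_0)/(6h_0) = 13/4. So p'(0) = -69/4.

-17.2500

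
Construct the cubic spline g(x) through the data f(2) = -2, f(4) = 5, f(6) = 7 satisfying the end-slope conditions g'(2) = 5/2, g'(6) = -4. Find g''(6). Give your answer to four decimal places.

With m_i denoting the second derivative at x_i, h_i = 2, 2, and Δ_i = (y_(i+1) − y_i)/h_i = 7/2, 1:
  2·m_0 + 8·m_1 + 2·m_2 = 6(Δ_1 - Δ_0) = -15
Clamped end conditions give two more equations: 2h_0·m_0 + h_0·m_1 = 6(Δ_0 - g'(2)) = 6 and h_1·m_1 + 2h_1·m_2 = 6(g'(6) - Δ_1) = -30.
Forward elimination and back-substitution give m_0 = 7/4, m_1 = -1/2, m_2 = -29/4.

-7.2500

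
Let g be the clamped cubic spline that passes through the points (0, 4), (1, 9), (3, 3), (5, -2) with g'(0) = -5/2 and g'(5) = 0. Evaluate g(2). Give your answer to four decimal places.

Put m_i = g'' at the i-th knot. Here h = (1, 2, 2) and Δ = (5, -3, -5/2), so the interior equations h_(i-1)·m_(i-1) + 2(h_(i-1)+h_i)·m_i + h_i·m_(i+1) = 6(Δ_i − Δ_(i-1)) read
  1·m_0 + 6·m_1 + 2·m_2 = 6(Δ_1 - Δ_0) = -48
  2·m_1 + 8·m_2 + 2·m_3 = 6(Δ_2 - Δ_1) = 3
Clamped end conditions give two more equations: 2h_0·m_0 + h_0·m_1 = 6(Δ_0 - g'(0)) = 45 and h_2·m_2 + 2h_2·m_3 = 6(g'(5) - Δ_2) = 15.
Hence m_0 = 679/23, m_1 = -323/23, m_2 = 155/46, m_3 = 95/46.
On [1, 3], g(x) = 9 + 241/46·(x - 1) - 323/46·(x - 1)² + 267/184·(x - 1)³.
With (x - 1) = 1: g(2) = 1595/184.

8.6685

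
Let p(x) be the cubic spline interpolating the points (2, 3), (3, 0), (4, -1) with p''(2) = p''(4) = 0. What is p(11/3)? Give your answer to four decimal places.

-0.8148

Let M_i = p''(x_i). Step sizes h_i = 1, 1; slopes of the chords Δ_i = (y_(i+1) - y_i)/h_i = -3, -1.
  1·M_0 + 4·M_1 + 1·M_2 = 6(Δ_1 - Δ_0) = 12
Natural end conditions: M_0 = M_2 = 0.
Hence M_0 = 0, M_1 = 3, M_2 = 0.
On [3, 4], p(x) = 0 - 2·(x - 3) + 3/2·(x - 3)² - 1/2·(x - 3)³.
With (x - 3) = 2/3: p(11/3) = -22/27.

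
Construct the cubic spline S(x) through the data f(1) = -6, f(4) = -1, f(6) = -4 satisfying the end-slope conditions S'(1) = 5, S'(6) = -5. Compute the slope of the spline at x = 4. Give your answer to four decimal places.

0.1500

With M_i denoting the second derivative at x_i, h_i = 3, 2, and Δ_i = (y_(i+1) − y_i)/h_i = 5/3, -3/2:
  3·M_0 + 10·M_1 + 2·M_2 = 6(Δ_1 - Δ_0) = -19
Clamped end conditions give two more equations: 2h_0·M_0 + h_0·M_1 = 6(Δ_0 - S'(1)) = -20 and h_1·M_1 + 2h_1·M_2 = 6(S'(6) - Δ_1) = -21.
Forward elimination and back-substitution give M_0 = -103/30, M_1 = 1/5, M_2 = -107/20.
On [4, 6], S'(x) = b_1 + 2c_1·(x - 4) + 3d_1·(x - 4)² with b_1 = Δ_1 - h_1(2M_1 + M_2)/6 = 3/20, c_1 = M_1/2 = 1/10, d_1 = (M_2 - M_1)/(6h_1) = -37/80. So S'(4) = 3/20.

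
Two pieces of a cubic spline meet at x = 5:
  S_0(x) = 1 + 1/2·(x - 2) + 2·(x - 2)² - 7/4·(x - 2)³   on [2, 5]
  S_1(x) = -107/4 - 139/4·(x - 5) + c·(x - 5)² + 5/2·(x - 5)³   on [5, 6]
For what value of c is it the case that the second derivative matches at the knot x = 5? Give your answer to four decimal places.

S_0''(x) = 4 - 21/2·(x - 2), so S_0''(5) = -55/2. On the right, S_1''(5) = 2c, so c = -55/4.

-13.7500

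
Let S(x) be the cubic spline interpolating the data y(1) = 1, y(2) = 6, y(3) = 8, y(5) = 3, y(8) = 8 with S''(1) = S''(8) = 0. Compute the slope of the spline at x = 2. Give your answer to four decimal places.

Write m_i for S''(x_i). With h_i = 1, 1, 2, 3 and divided differences Δ_i = 5, 2, -5/2, 5/3, the continuity of S' gives the tridiagonal system
  1·m_0 + 4·m_1 + 1·m_2 = 6(Δ_1 - Δ_0) = -18
  1·m_1 + 6·m_2 + 2·m_3 = 6(Δ_2 - Δ_1) = -27
  2·m_2 + 10·m_3 + 3·m_4 = 6(Δ_3 - Δ_2) = 25
Natural end conditions: m_0 = m_4 = 0.
Forward elimination and back-substitution give m_0 = 0, m_1 = -344/107, m_2 = -550/107, m_3 = 755/214, m_4 = 0.
On [2, 3], S'(x) = b_1 + 2c_1·(x - 2) + 3d_1·(x - 2)² with b_1 = Δ_1 - h_1(2m_1 + m_2)/6 = 1261/321, c_1 = m_1/2 = -172/107, d_1 = (m_2 - m_1)/(6h_1) = -103/321. So S'(2) = 1261/321.

3.9283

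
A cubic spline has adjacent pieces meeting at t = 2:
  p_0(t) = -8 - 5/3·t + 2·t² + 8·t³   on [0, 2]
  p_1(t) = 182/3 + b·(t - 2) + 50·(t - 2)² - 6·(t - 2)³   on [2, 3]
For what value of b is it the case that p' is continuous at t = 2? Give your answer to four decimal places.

p_0'(t) = -5/3 + 4·t + 24·t², so p_0'(2) = 307/3. On the right, p_1'(2) = b, so b = 307/3.

102.3333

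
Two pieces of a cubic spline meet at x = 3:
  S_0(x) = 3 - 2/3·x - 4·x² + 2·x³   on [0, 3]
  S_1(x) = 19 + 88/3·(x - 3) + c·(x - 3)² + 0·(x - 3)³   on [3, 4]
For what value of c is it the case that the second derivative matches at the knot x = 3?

14

S_0''(x) = -8 + 12·x, so S_0''(3) = 28. On the right, S_1''(3) = 2c, so c = 14.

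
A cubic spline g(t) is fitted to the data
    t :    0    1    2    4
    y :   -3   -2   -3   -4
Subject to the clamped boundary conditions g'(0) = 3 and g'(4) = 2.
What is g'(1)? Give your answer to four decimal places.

-0.3864

Write σ_i for g''(x_i). With h_i = 1, 1, 2 and divided differences Δ_i = 1, -1, -1/2, the continuity of g' gives the tridiagonal system
  1·σ_0 + 4·σ_1 + 1·σ_2 = 6(Δ_1 - Δ_0) = -12
  1·σ_1 + 6·σ_2 + 2·σ_3 = 6(Δ_2 - Δ_1) = 3
Clamped end conditions give two more equations: 2h_0·σ_0 + h_0·σ_1 = 6(Δ_0 - g'(0)) = -12 and h_2·σ_2 + 2h_2·σ_3 = 6(g'(4) - Δ_2) = 15.
Hence σ_0 = -115/22, σ_1 = -17/11, σ_2 = -13/22, σ_3 = 89/22.
On [1, 2], g'(t) = b_1 + 2c_1·(t - 1) + 3d_1·(t - 1)² with b_1 = Δ_1 - h_1(2σ_1 + σ_2)/6 = -17/44, c_1 = σ_1/2 = -17/22, d_1 = (σ_2 - σ_1)/(6h_1) = 7/44. So g'(1) = -17/44.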